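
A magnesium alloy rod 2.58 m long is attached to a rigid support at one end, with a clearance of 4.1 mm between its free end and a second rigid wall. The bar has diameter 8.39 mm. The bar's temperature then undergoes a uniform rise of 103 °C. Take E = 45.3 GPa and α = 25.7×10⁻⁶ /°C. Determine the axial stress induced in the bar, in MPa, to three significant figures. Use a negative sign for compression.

-47.9 MPa

Free thermal expansion αLΔT = 25.7e-6 · 2580 · 103 = 6.83 mm.
The walls engage after the gap closes; constrained expansion = 6.83 − 4.1 = 2.73 mm.
The walls impose strain ε = −(2.73)/2580 = -1.0580e-03; σ = Eε = 45300 · -1.0580e-03 = -47.93 MPa.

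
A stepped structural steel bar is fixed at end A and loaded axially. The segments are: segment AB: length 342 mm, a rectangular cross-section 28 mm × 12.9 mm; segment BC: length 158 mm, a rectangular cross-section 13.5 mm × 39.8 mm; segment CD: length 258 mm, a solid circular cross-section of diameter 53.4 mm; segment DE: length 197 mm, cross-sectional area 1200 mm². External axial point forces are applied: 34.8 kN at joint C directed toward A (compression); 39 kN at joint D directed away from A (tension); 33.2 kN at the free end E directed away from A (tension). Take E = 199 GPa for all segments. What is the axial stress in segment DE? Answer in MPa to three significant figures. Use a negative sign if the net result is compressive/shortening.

Internal axial forces (sectioning from the free end, tension +): N_DE = 33.2 kN, N_CD = 72.2 kN, N_BC = 37.4 kN, N_AB = 37.4 kN.
σ_DE = N_DE/A_DE = 33200/1200 = 27.67 MPa.

27.7 MPa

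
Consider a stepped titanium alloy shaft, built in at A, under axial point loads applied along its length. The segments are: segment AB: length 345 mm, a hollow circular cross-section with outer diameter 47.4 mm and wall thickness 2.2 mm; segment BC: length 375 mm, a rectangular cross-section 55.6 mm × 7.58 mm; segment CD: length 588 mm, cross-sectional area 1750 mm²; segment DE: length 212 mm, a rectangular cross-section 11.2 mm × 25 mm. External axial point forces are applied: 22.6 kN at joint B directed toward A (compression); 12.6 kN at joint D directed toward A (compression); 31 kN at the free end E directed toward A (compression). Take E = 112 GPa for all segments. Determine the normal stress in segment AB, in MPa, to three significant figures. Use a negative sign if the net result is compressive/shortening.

Internal axial forces (sectioning from the free end, tension +): N_DE = -31 kN, N_CD = -43.6 kN, N_BC = -43.6 kN, N_AB = -66.2 kN.
A_AB = 312.4 mm².
σ_AB = N_AB/A_AB = -66200/312.4 = -211.9 MPa.

-212 MPa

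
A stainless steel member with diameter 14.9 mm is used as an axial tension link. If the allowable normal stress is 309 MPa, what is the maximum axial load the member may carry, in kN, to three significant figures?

53.9 kN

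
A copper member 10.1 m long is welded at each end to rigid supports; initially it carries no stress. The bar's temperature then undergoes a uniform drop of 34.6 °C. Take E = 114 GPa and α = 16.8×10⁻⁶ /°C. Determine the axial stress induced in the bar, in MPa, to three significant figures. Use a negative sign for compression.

66.3 MPa

Free thermal expansion αLΔT = 16.8e-6 · 10100 · -34.6 = -5.871 mm.
The walls impose strain ε = −(-5.871)/10100 = 5.8128e-04; σ = Eε = 114000 · 5.8128e-04 = 66.27 MPa.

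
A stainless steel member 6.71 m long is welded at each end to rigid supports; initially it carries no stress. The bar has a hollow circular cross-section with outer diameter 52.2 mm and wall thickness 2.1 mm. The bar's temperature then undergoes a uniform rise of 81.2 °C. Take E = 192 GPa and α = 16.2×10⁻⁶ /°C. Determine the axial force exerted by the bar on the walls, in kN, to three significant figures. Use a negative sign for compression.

Free thermal expansion αLΔT = 16.2e-6 · 6710 · 81.2 = 8.827 mm.
The walls impose strain ε = −(8.827)/6710 = -1.3154e-03; σ = Eε = 192000 · -1.3154e-03 = -252.6 MPa.
Wall reaction R = σ·A = -252.6·330.5 = -83480 N = -83.48 kN.

-83.5 kN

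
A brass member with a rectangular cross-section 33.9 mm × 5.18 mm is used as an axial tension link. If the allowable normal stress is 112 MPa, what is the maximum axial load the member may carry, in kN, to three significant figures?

A = 175.6 mm².
P_max = σ_allow · A = 112 · 175.6 = 19670 N = 19.67 kN.

19.7 kN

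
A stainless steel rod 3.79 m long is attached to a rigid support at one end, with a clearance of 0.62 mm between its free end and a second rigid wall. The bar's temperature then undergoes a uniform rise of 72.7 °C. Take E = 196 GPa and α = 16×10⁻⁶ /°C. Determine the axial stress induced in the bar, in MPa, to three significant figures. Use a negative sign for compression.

-196 MPa

Free thermal expansion αLΔT = 16e-6 · 3790 · 72.7 = 4.409 mm.
The walls engage after the gap closes; constrained expansion = 4.409 − 0.62 = 3.789 mm.
The walls impose strain ε = −(3.789)/3790 = -9.9961e-04; σ = Eε = 196000 · -9.9961e-04 = -195.9 MPa.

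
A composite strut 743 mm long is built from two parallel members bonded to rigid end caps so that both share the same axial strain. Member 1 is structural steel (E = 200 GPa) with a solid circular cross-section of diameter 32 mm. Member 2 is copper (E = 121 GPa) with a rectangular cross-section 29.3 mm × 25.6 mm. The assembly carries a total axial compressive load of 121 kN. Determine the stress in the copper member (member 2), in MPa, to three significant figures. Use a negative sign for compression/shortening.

-58.2 MPa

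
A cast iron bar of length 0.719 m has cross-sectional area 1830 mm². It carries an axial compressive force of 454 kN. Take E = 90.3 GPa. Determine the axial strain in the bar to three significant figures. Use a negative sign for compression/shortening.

σ = N/A = -248.1 MPa; ε = σ/E = -248.1/90300 = -2.747e-03.

-0.00275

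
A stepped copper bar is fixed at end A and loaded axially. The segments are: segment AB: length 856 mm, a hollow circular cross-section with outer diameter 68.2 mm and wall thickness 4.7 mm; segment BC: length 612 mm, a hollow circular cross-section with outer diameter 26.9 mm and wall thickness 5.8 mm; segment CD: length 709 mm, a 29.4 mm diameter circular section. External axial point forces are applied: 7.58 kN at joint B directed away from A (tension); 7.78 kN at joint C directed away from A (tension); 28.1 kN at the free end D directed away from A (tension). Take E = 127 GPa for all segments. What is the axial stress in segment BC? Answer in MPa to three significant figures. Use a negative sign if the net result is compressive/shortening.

93.3 MPa

Internal axial forces (sectioning from the free end, tension +): N_CD = 28.1 kN, N_BC = 35.88 kN, N_AB = 43.46 kN.
A_BC = 384.5 mm².
σ_BC = N_BC/A_BC = 35880/384.5 = 93.32 MPa.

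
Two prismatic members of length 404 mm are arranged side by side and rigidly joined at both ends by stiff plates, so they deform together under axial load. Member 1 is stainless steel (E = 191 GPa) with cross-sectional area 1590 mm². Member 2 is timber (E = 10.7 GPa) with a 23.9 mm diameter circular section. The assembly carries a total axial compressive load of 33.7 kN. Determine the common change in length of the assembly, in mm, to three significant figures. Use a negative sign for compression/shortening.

-0.0441 mm

A_2 = 448.6 mm².
Equal strain + equilibrium ⇒ each member carries load in proportion to AE: A₁E₁ = 303700000 N, A₂E₂ = 4800000 N, ΣAE = 308500000 N.
δ = PL/ΣAE = -33700·404/308500000 = -0.04413 mm.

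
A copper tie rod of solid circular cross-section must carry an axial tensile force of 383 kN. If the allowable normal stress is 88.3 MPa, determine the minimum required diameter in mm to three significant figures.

Required area A ≥ P/σ_allow = 383000/88.3 = 4337 mm².
For a solid circular section, d ≥ √(4A/π) = 74.31 mm.

74.3 mm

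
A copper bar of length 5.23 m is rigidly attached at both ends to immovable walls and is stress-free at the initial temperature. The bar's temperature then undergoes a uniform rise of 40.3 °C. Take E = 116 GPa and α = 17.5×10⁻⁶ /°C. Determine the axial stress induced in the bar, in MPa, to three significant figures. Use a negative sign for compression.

Free thermal expansion αLΔT = 17.5e-6 · 5230 · 40.3 = 3.688 mm.
The walls impose strain ε = −(3.688)/5230 = -7.0525e-04; σ = Eε = 116000 · -7.0525e-04 = -81.81 MPa.

-81.8 MPa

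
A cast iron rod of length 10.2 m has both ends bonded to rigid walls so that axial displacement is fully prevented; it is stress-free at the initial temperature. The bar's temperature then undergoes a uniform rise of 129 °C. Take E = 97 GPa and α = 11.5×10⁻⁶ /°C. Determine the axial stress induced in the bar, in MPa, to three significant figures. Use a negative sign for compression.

Free thermal expansion αLΔT = 11.5e-6 · 10200 · 129 = 15.13 mm.
The walls impose strain ε = −(15.13)/10200 = -1.4835e-03; σ = Eε = 97000 · -1.4835e-03 = -143.9 MPa.

-144 MPa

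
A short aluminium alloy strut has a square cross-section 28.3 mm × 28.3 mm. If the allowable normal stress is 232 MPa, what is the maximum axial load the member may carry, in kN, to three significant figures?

186 kN

A = 800.9 mm².
P_max = σ_allow · A = 232 · 800.9 = 185800 N = 185.8 kN.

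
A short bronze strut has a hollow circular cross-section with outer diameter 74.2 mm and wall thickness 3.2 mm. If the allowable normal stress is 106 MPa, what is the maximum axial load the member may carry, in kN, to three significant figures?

75.7 kN

A = 713.8 mm².
P_max = σ_allow · A = 106 · 713.8 = 75660 N = 75.66 kN.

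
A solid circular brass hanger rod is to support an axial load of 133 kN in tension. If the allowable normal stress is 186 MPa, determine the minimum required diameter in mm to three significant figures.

Required area A ≥ P/σ_allow = 133000/186 = 715.1 mm².
For a solid circular section, d ≥ √(4A/π) = 30.17 mm.

30.2 mm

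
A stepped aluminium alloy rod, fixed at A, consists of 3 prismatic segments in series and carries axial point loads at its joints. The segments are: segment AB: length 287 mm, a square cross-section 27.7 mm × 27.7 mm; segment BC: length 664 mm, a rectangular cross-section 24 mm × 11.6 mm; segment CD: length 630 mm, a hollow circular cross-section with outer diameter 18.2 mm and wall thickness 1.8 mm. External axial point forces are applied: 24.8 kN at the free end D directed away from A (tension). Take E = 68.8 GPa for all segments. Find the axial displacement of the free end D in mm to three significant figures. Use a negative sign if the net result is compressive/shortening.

3.44 mm

Internal axial forces (sectioning from the free end, tension +): N_CD = 24.8 kN, N_BC = 24.8 kN, N_AB = 24.8 kN.
A_AB = 767.3 mm².
A_BC = 278.4 mm².
A_CD = 92.74 mm².
δ_AB = 24800·287/(767.3·68800) = 0.1348 mm
δ_BC = 24800·664/(278.4·68800) = 0.8597 mm
δ_CD = 24800·630/(92.74·68800) = 2.449 mm
δ = Σδ_i = 3.443 mm.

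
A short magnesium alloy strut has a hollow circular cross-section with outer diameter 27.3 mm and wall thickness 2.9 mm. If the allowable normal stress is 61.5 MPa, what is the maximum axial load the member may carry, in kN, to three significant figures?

13.7 kN

A = 222.3 mm².
P_max = σ_allow · A = 61.5 · 222.3 = 13670 N = 13.67 kN.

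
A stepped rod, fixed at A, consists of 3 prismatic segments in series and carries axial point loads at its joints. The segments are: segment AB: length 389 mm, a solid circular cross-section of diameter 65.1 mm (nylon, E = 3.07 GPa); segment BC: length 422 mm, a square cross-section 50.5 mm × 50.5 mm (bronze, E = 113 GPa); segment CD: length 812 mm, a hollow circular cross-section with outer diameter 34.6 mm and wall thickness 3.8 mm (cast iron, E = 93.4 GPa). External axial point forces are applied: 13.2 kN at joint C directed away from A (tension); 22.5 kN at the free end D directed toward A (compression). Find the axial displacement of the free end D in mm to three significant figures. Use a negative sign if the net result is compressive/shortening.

Internal axial forces (sectioning from the free end, tension +): N_CD = -22.5 kN, N_BC = -9.3 kN, N_AB = -9.3 kN.
A_AB = 3329 mm².
A_BC = 2550 mm².
A_CD = 367.7 mm².
δ_AB = -9300·389/(3329·3070) = -0.354 mm
δ_BC = -9300·422/(2550·113000) = -0.01362 mm
δ_CD = -22500·812/(367.7·93400) = -0.532 mm
δ = Σδ_i = -0.8996 mm.

-0.900 mm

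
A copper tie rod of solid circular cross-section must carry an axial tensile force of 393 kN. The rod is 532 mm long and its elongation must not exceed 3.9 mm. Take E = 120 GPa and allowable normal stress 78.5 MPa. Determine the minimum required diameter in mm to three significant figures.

Required area A ≥ P/σ_allow = 393000/78.5 = 5006 mm².
For a solid circular section, d ≥ √(4A/π) = 79.84 mm.
Elongation limit: A ≥ PL/(Eδ_allow) = 393000·532/(120000·3.9) = 446.7 mm² ⇒ d ≥ 23.85 mm.
The stress limit governs.

79.8 mm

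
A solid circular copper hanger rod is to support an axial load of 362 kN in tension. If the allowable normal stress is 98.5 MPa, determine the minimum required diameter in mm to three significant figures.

68.4 mm

Required area A ≥ P/σ_allow = 362000/98.5 = 3675 mm².
For a solid circular section, d ≥ √(4A/π) = 68.41 mm.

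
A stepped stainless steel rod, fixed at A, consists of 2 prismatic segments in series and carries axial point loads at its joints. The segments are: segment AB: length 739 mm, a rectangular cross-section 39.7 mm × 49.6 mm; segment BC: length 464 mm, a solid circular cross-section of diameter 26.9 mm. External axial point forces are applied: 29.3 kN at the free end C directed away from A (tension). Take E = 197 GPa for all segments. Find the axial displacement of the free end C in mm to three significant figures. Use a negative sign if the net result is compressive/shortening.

0.177 mm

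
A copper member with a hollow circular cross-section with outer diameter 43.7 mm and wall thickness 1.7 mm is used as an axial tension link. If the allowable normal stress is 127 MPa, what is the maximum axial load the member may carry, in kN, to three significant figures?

A = 224.3 mm².
P_max = σ_allow · A = 127 · 224.3 = 28490 N = 28.49 kN.

28.5 kN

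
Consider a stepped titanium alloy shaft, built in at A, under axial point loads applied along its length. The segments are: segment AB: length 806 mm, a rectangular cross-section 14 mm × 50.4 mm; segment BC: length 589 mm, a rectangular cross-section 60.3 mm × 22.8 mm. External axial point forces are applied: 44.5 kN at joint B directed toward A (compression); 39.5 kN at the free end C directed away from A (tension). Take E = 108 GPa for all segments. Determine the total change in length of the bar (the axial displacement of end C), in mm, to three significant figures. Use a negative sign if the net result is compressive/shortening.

Internal axial forces (sectioning from the free end, tension +): N_BC = 39.5 kN, N_AB = -5 kN.
A_AB = 705.6 mm².
A_BC = 1375 mm².
δ_AB = -5000·806/(705.6·108000) = -0.05288 mm
δ_BC = 39500·589/(1375·108000) = 0.1567 mm
δ = Σδ_i = 0.1038 mm.

0.104 mm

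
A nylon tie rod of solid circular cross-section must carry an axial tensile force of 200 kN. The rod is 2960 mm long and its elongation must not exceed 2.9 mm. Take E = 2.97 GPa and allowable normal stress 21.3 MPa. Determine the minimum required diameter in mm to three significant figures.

296 mm

Required area A ≥ P/σ_allow = 200000/21.3 = 9390 mm².
For a solid circular section, d ≥ √(4A/π) = 109.3 mm.
Elongation limit: A ≥ PL/(Eδ_allow) = 200000·2960/(2970·2.9) = 68730 mm² ⇒ d ≥ 295.8 mm.
The elongation limit governs.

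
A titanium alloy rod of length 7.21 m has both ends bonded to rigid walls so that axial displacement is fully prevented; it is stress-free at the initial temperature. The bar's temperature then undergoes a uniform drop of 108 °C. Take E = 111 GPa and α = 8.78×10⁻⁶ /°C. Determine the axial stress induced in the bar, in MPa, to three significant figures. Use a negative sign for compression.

105 MPa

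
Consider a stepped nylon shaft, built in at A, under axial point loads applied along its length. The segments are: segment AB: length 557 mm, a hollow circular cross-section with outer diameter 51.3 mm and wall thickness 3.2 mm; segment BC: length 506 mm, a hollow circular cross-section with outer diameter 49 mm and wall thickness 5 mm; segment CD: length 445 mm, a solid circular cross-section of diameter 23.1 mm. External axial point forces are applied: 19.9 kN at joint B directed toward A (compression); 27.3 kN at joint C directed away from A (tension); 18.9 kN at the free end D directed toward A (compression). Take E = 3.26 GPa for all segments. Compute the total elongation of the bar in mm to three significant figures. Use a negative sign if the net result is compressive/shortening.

-8.33 mm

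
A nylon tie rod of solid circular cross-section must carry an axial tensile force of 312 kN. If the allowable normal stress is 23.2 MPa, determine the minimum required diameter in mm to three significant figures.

Required area A ≥ P/σ_allow = 312000/23.2 = 13450 mm².
For a solid circular section, d ≥ √(4A/π) = 130.9 mm.

131 mm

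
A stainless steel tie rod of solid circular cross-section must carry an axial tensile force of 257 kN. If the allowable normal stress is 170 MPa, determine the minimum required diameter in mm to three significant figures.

43.9 mm

Required area A ≥ P/σ_allow = 257000/170 = 1512 mm².
For a solid circular section, d ≥ √(4A/π) = 43.87 mm.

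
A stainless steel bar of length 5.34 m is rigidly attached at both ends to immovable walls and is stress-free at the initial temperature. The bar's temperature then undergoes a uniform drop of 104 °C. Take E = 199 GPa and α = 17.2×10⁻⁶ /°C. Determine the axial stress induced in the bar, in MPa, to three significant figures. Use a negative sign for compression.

356 MPa

Free thermal expansion αLΔT = 17.2e-6 · 5340 · -104 = -9.552 mm.
The walls impose strain ε = −(-9.552)/5340 = 1.7888e-03; σ = Eε = 199000 · 1.7888e-03 = 356 MPa.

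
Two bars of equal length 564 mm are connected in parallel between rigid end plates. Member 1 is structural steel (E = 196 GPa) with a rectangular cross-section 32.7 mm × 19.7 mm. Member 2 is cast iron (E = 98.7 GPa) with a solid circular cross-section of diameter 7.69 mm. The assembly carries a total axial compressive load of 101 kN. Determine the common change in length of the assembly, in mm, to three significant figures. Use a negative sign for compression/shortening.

-0.435 mm

A_1 = 644.2 mm².
A_2 = 46.45 mm².
Equal strain + equilibrium ⇒ each member carries load in proportion to AE: A₁E₁ = 126300000 N, A₂E₂ = 4584000 N, ΣAE = 130800000 N.
δ = PL/ΣAE = -101000·564/130800000 = -0.4354 mm.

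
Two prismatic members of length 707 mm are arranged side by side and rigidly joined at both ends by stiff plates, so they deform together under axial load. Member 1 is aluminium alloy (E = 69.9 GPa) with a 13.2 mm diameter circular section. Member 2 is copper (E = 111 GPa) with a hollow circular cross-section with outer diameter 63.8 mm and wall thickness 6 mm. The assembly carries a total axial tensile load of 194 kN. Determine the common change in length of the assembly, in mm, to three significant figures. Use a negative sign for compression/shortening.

A_1 = 136.8 mm².
A_2 = 1090 mm².
Equal strain + equilibrium ⇒ each member carries load in proportion to AE: A₁E₁ = 9566000 N, A₂E₂ = 120900000 N, ΣAE = 130500000 N.
δ = PL/ΣAE = 194000·707/130500000 = 1.051 mm.

1.05 mm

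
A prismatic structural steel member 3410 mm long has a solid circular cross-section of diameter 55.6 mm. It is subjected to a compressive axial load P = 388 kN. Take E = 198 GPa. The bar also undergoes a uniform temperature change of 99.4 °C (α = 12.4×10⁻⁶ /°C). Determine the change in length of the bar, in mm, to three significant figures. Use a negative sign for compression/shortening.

A = 2428 mm².
δ_mech = NL/(AE) = -388000·3410/(2428·198000) = -2.752 mm.
δ_thermal = αLΔT = 12.4e-6·3410·99.4 = 4.203 mm.
δ = δ_mech + δ_thermal = 1.451 mm.

1.45 mm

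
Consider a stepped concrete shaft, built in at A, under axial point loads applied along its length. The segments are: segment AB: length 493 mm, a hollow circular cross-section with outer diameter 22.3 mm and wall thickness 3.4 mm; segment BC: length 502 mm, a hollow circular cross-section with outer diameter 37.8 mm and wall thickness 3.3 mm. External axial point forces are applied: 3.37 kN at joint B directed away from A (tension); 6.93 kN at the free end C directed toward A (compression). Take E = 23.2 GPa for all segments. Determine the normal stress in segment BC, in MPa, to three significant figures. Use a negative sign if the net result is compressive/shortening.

Internal axial forces (sectioning from the free end, tension +): N_BC = -6.93 kN, N_AB = -3.56 kN.
A_BC = 357.7 mm².
σ_BC = N_BC/A_BC = -6930/357.7 = -19.38 MPa.

-19.4 MPa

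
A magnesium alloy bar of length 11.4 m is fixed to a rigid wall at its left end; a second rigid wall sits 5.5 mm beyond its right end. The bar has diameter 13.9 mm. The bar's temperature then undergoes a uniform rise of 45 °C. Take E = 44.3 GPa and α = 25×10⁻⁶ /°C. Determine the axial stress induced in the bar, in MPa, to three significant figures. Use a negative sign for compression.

-28.5 MPa

Free thermal expansion αLΔT = 25e-6 · 11400 · 45 = 12.82 mm.
The walls engage after the gap closes; constrained expansion = 12.82 − 5.5 = 7.325 mm.
The walls impose strain ε = −(7.325)/11400 = -6.4254e-04; σ = Eε = 44300 · -6.4254e-04 = -28.46 MPa.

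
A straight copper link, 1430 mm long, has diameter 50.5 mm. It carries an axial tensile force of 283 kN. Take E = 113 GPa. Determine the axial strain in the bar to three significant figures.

0.00125

A = 2003 mm².
σ = N/A = 141.3 MPa; ε = σ/E = 141.3/113000 = 1.250e-03.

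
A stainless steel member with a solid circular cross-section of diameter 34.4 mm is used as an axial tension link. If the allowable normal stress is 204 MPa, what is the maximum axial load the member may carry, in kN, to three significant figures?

190 kN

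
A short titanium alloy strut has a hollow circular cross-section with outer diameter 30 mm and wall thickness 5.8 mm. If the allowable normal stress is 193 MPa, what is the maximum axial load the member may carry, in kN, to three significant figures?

85.1 kN

A = 441 mm².
P_max = σ_allow · A = 193 · 441 = 85100 N = 85.1 kN.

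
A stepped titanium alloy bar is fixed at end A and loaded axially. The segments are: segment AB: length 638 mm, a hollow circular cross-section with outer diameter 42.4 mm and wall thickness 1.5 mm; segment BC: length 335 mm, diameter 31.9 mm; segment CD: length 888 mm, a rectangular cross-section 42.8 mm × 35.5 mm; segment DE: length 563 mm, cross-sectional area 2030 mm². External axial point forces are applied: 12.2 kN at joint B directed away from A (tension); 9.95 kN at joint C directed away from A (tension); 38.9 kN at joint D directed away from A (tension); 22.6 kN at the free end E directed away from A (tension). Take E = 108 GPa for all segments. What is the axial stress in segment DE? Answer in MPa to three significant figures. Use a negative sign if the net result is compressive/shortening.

11.1 MPa

Internal axial forces (sectioning from the free end, tension +): N_DE = 22.6 kN, N_CD = 61.5 kN, N_BC = 71.45 kN, N_AB = 83.65 kN.
σ_DE = N_DE/A_DE = 22600/2030 = 11.13 MPa.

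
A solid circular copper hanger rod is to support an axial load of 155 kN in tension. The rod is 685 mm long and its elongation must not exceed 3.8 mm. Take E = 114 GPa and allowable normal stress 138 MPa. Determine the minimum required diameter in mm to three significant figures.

37.8 mm

Required area A ≥ P/σ_allow = 155000/138 = 1123 mm².
For a solid circular section, d ≥ √(4A/π) = 37.82 mm.
Elongation limit: A ≥ PL/(Eδ_allow) = 155000·685/(114000·3.8) = 245.1 mm² ⇒ d ≥ 17.67 mm.
The stress limit governs.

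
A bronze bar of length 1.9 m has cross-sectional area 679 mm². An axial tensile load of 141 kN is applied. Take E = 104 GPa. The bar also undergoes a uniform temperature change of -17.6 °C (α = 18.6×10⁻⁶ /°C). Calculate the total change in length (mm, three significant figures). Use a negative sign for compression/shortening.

3.17 mm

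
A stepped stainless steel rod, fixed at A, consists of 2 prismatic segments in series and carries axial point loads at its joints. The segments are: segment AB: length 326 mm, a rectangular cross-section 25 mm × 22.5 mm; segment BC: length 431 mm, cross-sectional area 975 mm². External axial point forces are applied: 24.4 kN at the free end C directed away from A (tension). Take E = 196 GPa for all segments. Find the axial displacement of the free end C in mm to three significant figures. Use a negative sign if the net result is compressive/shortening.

Internal axial forces (sectioning from the free end, tension +): N_BC = 24.4 kN, N_AB = 24.4 kN.
A_AB = 562.5 mm².
δ_AB = 24400·326/(562.5·196000) = 0.07215 mm
δ_BC = 24400·431/(975·196000) = 0.05503 mm
δ = Σδ_i = 0.1272 mm.

0.127 mm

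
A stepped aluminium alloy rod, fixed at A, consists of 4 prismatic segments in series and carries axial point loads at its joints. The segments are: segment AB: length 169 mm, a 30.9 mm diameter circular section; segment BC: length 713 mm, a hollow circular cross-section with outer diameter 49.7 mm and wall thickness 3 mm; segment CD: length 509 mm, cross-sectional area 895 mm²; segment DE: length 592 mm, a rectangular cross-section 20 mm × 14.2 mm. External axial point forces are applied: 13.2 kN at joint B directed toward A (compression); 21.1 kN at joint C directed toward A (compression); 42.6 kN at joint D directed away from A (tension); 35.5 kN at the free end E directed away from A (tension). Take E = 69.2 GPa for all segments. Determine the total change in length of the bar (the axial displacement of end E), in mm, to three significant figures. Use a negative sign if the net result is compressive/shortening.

Internal axial forces (sectioning from the free end, tension +): N_DE = 35.5 kN, N_CD = 78.1 kN, N_BC = 57 kN, N_AB = 43.8 kN.
A_AB = 749.9 mm².
A_BC = 440.1 mm².
A_DE = 284 mm².
δ_AB = 43800·169/(749.9·69200) = 0.1426 mm
δ_BC = 57000·713/(440.1·69200) = 1.334 mm
δ_CD = 78100·509/(895·69200) = 0.6419 mm
δ_DE = 35500·592/(284·69200) = 1.069 mm
δ = Σδ_i = 3.188 mm.

3.19 mm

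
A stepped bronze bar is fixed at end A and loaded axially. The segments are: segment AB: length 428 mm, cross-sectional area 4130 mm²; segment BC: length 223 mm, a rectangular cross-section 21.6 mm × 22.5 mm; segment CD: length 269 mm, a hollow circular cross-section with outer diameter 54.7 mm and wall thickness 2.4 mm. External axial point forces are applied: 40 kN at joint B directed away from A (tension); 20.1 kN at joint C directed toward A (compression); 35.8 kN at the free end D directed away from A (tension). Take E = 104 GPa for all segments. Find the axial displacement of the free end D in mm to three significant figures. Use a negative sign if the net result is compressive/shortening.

0.360 mm

Internal axial forces (sectioning from the free end, tension +): N_CD = 35.8 kN, N_BC = 15.7 kN, N_AB = 55.7 kN.
A_BC = 486 mm².
A_CD = 394.3 mm².
δ_AB = 55700·428/(4130·104000) = 0.0555 mm
δ_BC = 15700·223/(486·104000) = 0.06927 mm
δ_CD = 35800·269/(394.3·104000) = 0.2348 mm
δ = Σδ_i = 0.3596 mm.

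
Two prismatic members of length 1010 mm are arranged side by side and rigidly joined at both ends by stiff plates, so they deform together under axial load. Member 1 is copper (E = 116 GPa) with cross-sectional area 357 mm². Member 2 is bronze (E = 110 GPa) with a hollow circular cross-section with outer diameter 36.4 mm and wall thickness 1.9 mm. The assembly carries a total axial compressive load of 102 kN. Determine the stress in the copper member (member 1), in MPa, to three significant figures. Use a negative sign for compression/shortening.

-185 MPa

A_2 = 205.9 mm².
Equal strain + equilibrium ⇒ each member carries load in proportion to AE: A₁E₁ = 41410000 N, A₂E₂ = 22650000 N, ΣAE = 64060000 N.
σ₁ = P·E₁/ΣAE = -102000·116000/64060000 = -184.7 MPa.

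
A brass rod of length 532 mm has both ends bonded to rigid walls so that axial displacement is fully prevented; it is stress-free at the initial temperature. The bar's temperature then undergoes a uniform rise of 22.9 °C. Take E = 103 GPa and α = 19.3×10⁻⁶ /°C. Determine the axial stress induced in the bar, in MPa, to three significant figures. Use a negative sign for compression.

-45.5 MPa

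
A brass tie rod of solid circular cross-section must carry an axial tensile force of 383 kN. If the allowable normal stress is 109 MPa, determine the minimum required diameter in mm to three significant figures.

Required area A ≥ P/σ_allow = 383000/109 = 3514 mm².
For a solid circular section, d ≥ √(4A/π) = 66.89 mm.

66.9 mm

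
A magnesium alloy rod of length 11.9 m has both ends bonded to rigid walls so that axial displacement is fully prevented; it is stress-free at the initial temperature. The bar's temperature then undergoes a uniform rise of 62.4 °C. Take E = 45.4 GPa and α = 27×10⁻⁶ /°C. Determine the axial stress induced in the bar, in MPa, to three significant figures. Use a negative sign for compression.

-76.5 MPa

Free thermal expansion αLΔT = 27e-6 · 11900 · 62.4 = 20.05 mm.
The walls impose strain ε = −(20.05)/11900 = -1.6848e-03; σ = Eε = 45400 · -1.6848e-03 = -76.49 MPa.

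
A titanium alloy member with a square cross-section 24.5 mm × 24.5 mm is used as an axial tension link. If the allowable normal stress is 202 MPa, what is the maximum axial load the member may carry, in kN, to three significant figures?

121 kN

A = 600.2 mm².
P_max = σ_allow · A = 202 · 600.2 = 121300 N = 121.3 kN.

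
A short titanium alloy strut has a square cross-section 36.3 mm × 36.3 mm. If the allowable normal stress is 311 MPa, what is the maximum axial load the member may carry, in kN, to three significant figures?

A = 1318 mm².
P_max = σ_allow · A = 311 · 1318 = 409800 N = 409.8 kN.

410 kN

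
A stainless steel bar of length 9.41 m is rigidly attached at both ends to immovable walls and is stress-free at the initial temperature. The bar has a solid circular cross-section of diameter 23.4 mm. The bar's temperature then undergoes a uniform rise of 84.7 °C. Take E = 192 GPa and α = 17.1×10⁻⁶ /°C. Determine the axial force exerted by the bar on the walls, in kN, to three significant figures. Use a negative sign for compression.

-120 kN

Free thermal expansion αLΔT = 17.1e-6 · 9410 · 84.7 = 13.63 mm.
The walls impose strain ε = −(13.63)/9410 = -1.4484e-03; σ = Eε = 192000 · -1.4484e-03 = -278.1 MPa.
Wall reaction R = σ·A = -278.1·430.1 = -119600 N = -119.6 kN.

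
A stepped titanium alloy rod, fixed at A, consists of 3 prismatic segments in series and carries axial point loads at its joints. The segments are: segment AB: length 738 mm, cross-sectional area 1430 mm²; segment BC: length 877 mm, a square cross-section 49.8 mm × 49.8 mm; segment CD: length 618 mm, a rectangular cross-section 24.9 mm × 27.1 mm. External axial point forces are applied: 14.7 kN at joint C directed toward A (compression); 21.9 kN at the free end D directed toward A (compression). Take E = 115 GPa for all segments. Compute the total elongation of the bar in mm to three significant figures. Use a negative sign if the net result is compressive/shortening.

-0.451 mm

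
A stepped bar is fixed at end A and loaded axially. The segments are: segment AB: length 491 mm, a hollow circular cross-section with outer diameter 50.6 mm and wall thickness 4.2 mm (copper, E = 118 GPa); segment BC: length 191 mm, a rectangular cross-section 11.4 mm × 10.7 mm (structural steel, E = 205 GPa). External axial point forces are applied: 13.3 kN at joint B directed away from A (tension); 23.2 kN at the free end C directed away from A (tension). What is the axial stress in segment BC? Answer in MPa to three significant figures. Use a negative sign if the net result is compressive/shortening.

Internal axial forces (sectioning from the free end, tension +): N_BC = 23.2 kN, N_AB = 36.5 kN.
A_BC = 122 mm².
σ_BC = N_BC/A_BC = 23200/122 = 190.2 MPa.

190 MPa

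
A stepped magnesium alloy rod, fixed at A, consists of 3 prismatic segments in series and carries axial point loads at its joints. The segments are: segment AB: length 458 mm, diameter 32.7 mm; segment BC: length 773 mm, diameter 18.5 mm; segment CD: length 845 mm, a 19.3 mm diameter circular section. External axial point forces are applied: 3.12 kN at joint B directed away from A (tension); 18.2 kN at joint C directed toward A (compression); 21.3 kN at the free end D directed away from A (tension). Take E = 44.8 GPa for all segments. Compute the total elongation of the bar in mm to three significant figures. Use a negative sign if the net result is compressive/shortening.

Internal axial forces (sectioning from the free end, tension +): N_CD = 21.3 kN, N_BC = 3.1 kN, N_AB = 6.22 kN.
A_AB = 839.8 mm².
A_BC = 268.8 mm².
A_CD = 292.6 mm².
δ_AB = 6220·458/(839.8·44800) = 0.07572 mm
δ_BC = 3100·773/(268.8·44800) = 0.199 mm
δ_CD = 21300·845/(292.6·44800) = 1.373 mm
δ = Σδ_i = 1.648 mm.

1.65 mm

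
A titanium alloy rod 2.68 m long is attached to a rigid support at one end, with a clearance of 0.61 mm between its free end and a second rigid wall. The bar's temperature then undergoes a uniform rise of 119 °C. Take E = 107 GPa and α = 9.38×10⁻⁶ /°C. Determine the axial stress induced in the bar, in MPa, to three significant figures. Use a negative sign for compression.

Free thermal expansion αLΔT = 9.38e-6 · 2680 · 119 = 2.991 mm.
The walls engage after the gap closes; constrained expansion = 2.991 − 0.61 = 2.381 mm.
The walls impose strain ε = −(2.381)/2680 = -8.8861e-04; σ = Eε = 107000 · -8.8861e-04 = -95.08 MPa.

-95.1 MPa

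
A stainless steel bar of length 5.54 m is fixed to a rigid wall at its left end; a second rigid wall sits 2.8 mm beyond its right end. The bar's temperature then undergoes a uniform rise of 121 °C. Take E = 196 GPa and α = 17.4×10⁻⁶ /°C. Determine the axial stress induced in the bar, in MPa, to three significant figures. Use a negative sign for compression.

Free thermal expansion αLΔT = 17.4e-6 · 5540 · 121 = 11.66 mm.
The walls engage after the gap closes; constrained expansion = 11.66 − 2.8 = 8.864 mm.
The walls impose strain ε = −(8.864)/5540 = -1.6000e-03; σ = Eε = 196000 · -1.6000e-03 = -313.6 MPa.

-314 MPa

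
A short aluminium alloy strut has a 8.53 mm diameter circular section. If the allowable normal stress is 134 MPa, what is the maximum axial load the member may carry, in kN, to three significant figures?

7.66 kN

A = 57.15 mm².
P_max = σ_allow · A = 134 · 57.15 = 7658 N = 7.658 kN.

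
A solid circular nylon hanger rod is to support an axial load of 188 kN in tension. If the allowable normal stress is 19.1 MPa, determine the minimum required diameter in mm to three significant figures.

Required area A ≥ P/σ_allow = 188000/19.1 = 9843 mm².
For a solid circular section, d ≥ √(4A/π) = 111.9 mm.

112 mm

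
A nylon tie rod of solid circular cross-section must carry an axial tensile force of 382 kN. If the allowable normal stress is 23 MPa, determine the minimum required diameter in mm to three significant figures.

145 mm

Required area A ≥ P/σ_allow = 382000/23 = 16610 mm².
For a solid circular section, d ≥ √(4A/π) = 145.4 mm.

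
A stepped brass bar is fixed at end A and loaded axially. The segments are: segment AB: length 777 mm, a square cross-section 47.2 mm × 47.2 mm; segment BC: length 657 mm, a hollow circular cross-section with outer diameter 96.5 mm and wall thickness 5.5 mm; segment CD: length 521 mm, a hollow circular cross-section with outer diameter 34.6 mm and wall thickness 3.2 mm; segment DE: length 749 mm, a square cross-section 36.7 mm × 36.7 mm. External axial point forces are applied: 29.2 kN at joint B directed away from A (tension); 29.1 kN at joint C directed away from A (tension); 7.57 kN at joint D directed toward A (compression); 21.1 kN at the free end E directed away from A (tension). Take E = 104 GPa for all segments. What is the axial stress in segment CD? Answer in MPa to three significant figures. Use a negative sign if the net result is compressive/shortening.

42.9 MPa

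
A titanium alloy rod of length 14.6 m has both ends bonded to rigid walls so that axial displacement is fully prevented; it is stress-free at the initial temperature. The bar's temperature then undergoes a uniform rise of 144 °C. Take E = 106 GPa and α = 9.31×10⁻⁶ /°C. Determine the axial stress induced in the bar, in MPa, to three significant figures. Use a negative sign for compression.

Free thermal expansion αLΔT = 9.31e-6 · 14600 · 144 = 19.57 mm.
The walls impose strain ε = −(19.57)/14600 = -1.3406e-03; σ = Eε = 106000 · -1.3406e-03 = -142.1 MPa.

-142 MPa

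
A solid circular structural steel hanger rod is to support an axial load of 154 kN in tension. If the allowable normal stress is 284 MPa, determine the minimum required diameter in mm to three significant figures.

Required area A ≥ P/σ_allow = 154000/284 = 542.3 mm².
For a solid circular section, d ≥ √(4A/π) = 26.28 mm.

26.3 mm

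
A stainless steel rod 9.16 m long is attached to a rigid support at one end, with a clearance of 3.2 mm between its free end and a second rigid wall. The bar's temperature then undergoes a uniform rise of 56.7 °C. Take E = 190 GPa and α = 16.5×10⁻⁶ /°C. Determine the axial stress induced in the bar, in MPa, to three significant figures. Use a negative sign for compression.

Free thermal expansion αLΔT = 16.5e-6 · 9160 · 56.7 = 8.57 mm.
The walls engage after the gap closes; constrained expansion = 8.57 − 3.2 = 5.37 mm.
The walls impose strain ε = −(5.37)/9160 = -5.8621e-04; σ = Eε = 190000 · -5.8621e-04 = -111.4 MPa.

-111 MPa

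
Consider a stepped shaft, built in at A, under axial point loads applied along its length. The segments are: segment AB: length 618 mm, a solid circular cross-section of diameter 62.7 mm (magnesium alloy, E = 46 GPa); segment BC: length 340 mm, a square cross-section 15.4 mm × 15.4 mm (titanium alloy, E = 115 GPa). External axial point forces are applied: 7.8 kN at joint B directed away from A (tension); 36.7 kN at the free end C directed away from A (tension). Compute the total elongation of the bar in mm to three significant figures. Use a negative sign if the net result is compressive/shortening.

0.651 mm

Internal axial forces (sectioning from the free end, tension +): N_BC = 36.7 kN, N_AB = 44.5 kN.
A_AB = 3088 mm².
A_BC = 237.2 mm².
δ_AB = 44500·618/(3088·46000) = 0.1936 mm
δ_BC = 36700·340/(237.2·115000) = 0.4575 mm
δ = Σδ_i = 0.6511 mm.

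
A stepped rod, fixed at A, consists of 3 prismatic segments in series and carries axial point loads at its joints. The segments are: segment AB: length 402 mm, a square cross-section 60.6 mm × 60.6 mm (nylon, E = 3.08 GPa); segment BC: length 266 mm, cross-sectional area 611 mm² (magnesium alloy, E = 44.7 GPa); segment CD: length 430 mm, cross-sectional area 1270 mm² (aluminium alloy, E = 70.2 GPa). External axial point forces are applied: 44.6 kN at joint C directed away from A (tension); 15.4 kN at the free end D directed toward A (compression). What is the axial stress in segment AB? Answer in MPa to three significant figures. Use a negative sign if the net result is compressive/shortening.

7.95 MPa

Internal axial forces (sectioning from the free end, tension +): N_CD = -15.4 kN, N_BC = 29.2 kN, N_AB = 29.2 kN.
A_AB = 3672 mm².
σ_AB = N_AB/A_AB = 29200/3672 = 7.951 MPa.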